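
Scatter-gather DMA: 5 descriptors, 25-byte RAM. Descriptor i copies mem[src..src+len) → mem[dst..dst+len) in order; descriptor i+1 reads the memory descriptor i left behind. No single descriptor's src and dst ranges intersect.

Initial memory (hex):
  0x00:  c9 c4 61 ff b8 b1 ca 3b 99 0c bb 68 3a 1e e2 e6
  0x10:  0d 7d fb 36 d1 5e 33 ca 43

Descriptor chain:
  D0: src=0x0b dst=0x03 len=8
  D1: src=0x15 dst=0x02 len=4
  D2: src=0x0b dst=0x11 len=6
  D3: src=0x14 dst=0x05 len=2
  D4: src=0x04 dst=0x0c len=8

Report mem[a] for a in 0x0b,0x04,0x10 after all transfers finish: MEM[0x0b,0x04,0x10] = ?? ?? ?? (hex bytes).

MEM[0x0b,0x04,0x10] = 68 ca 0d

#0 dst[0x03+8] := {0x68,0x3a,0x1e,0xe2,0xe6,0x0d,0x7d,0xfb}
#1 dst[0x02+4] := {0x5e,0x33,0xca,0x43}
#2 dst[0x11+6] := {0x68,0x3a,0x1e,0xe2,0xe6,0x0d}
#3 dst[0x05+2] := {0xe2,0xe6}
#4 dst[0x0c+8] := {0xca,0xe2,0xe6,0xe6,0x0d,0x7d,0xfb,0x68}
query mem[0x0b]=0x68, mem[0x04]=0xca, mem[0x10]=0x0d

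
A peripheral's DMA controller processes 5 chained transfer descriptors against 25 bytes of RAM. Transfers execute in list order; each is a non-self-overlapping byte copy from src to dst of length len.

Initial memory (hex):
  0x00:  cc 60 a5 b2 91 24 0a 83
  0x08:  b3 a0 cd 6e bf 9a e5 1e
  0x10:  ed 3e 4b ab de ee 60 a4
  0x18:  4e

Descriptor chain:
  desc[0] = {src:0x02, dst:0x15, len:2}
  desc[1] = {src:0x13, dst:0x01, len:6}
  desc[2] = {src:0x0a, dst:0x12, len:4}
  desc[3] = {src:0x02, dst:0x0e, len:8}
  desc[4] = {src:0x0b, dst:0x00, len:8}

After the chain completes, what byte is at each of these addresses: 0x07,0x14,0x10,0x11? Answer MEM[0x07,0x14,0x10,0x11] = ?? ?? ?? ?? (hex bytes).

MEM[0x07,0x14,0x10,0x11] = 4e b3 b2 a4

D0: mem[0x15..0x16] <- [a5 b2]
D1: mem[0x01..0x06] <- [ab de a5 b2 a4 4e]
D2: mem[0x12..0x15] <- [cd 6e bf 9a]
D3: mem[0x0e..0x15] <- [de a5 b2 a4 4e 83 b3 a0]
D4: mem[0x00..0x07] <- [6e bf 9a de a5 b2 a4 4e]
query mem[0x07]=0x4e, mem[0x14]=0xb3, mem[0x10]=0xb2, mem[0x11]=0xa4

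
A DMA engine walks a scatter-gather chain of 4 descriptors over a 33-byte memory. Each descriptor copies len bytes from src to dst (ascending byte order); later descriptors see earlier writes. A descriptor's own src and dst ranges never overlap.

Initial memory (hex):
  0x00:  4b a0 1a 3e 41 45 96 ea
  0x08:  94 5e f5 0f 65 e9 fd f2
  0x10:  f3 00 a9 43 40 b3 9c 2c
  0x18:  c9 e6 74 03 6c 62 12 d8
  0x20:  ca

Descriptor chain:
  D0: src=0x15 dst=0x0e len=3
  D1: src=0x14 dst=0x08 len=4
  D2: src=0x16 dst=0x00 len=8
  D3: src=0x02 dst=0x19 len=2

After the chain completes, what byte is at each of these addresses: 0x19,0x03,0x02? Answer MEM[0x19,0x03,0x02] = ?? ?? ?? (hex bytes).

D0: mem[0x0e..0x10] <- [b3 9c 2c]
D1: mem[0x08..0x0b] <- [40 b3 9c 2c]
D2: mem[0x00..0x07] <- [9c 2c c9 e6 74 03 6c 62]
D3: mem[0x19..0x1a] <- [c9 e6]
query mem[0x19]=0xc9, mem[0x03]=0xe6, mem[0x02]=0xc9

MEM[0x19,0x03,0x02] = c9 e6 c9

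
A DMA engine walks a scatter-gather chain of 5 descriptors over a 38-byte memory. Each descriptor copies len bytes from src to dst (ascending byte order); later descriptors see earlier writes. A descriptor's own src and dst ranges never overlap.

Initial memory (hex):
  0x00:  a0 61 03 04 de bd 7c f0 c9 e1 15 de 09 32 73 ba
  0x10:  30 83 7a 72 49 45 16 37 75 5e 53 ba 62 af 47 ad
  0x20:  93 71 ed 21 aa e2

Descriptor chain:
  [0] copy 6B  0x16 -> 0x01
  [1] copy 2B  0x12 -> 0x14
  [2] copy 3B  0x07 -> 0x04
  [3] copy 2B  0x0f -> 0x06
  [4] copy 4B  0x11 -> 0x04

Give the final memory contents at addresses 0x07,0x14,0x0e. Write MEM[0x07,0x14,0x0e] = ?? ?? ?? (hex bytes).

#0 dst[0x01+6] := {0x16,0x37,0x75,0x5e,0x53,0xba}
#1 dst[0x14+2] := {0x7a,0x72}
#2 dst[0x04+3] := {0xf0,0xc9,0xe1}
#3 dst[0x06+2] := {0xba,0x30}
#4 dst[0x04+4] := {0x83,0x7a,0x72,0x7a}
query mem[0x07]=0x7a, mem[0x14]=0x7a, mem[0x0e]=0x73

MEM[0x07,0x14,0x0e] = 7a 7a 73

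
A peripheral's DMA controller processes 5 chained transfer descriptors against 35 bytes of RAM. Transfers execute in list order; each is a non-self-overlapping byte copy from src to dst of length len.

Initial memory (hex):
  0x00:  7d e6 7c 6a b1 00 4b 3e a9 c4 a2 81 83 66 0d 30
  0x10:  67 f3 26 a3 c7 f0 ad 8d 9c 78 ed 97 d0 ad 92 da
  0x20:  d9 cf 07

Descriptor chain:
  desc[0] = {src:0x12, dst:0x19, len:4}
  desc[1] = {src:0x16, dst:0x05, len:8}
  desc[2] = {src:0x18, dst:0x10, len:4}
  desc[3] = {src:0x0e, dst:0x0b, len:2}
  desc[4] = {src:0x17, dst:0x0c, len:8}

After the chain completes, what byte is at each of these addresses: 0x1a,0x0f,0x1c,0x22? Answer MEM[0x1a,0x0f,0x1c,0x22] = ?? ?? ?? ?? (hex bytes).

D0: mem[0x19..0x1c] <- [26 a3 c7 f0]
D1: mem[0x05..0x0c] <- [ad 8d 9c 26 a3 c7 f0 ad]
D2: mem[0x10..0x13] <- [9c 26 a3 c7]
D3: mem[0x0b..0x0c] <- [0d 30]
D4: mem[0x0c..0x13] <- [8d 9c 26 a3 c7 f0 ad 92]
query mem[0x1a]=0xa3, mem[0x0f]=0xa3, mem[0x1c]=0xf0, mem[0x22]=0x07

MEM[0x1a,0x0f,0x1c,0x22] = a3 a3 f0 07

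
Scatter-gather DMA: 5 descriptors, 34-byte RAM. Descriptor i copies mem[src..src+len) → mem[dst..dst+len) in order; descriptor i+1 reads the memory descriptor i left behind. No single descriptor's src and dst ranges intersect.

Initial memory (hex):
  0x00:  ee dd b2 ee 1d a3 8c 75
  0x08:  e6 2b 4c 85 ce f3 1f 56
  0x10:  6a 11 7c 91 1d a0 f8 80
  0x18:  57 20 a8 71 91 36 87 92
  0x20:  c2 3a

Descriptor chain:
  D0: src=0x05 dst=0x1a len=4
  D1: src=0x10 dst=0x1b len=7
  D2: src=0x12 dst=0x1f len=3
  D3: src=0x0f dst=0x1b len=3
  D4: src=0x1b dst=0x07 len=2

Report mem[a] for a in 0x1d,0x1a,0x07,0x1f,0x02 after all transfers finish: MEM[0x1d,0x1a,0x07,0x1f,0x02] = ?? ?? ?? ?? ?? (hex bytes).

MEM[0x1d,0x1a,0x07,0x1f,0x02] = 11 a3 56 7c b2

[0] 0x05->0x1a len=4 : a3 8c 75 e6
[1] 0x10->0x1b len=7 : 6a 11 7c 91 1d a0 f8
[2] 0x12->0x1f len=3 : 7c 91 1d
[3] 0x0f->0x1b len=3 : 56 6a 11
[4] 0x1b->0x07 len=2 : 56 6a
query mem[0x1d]=0x11, mem[0x1a]=0xa3, mem[0x07]=0x56, mem[0x1f]=0x7c, mem[0x02]=0xb2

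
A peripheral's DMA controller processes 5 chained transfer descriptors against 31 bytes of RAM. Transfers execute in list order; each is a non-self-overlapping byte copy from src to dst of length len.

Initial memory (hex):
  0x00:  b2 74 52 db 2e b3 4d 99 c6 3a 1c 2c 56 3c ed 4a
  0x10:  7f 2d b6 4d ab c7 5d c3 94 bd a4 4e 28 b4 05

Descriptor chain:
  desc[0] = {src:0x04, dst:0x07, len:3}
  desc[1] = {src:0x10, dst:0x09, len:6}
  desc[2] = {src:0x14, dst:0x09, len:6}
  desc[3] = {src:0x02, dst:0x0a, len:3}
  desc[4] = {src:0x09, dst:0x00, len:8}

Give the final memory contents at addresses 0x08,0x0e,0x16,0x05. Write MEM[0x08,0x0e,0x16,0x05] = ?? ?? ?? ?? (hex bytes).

MEM[0x08,0x0e,0x16,0x05] = b3 bd 5d bd

#0 dst[0x07+3] := {0x2e,0xb3,0x4d}
#1 dst[0x09+6] := {0x7f,0x2d,0xb6,0x4d,0xab,0xc7}
#2 dst[0x09+6] := {0xab,0xc7,0x5d,0xc3,0x94,0xbd}
#3 dst[0x0a+3] := {0x52,0xdb,0x2e}
#4 dst[0x00+8] := {0xab,0x52,0xdb,0x2e,0x94,0xbd,0x4a,0x7f}
query mem[0x08]=0xb3, mem[0x0e]=0xbd, mem[0x16]=0x5d, mem[0x05]=0xbd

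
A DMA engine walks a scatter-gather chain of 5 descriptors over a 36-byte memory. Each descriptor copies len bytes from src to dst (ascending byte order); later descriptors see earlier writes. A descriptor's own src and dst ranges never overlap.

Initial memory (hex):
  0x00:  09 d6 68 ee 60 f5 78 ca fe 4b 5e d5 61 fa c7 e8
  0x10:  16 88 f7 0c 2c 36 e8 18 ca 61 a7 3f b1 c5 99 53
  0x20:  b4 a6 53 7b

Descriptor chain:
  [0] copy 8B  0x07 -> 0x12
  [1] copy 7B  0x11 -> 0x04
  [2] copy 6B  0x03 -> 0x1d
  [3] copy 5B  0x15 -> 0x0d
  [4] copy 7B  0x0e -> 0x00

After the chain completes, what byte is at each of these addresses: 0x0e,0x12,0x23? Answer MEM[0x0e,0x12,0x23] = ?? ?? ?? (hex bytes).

MEM[0x0e,0x12,0x23] = d5 ca 7b

  after D0: wrote 8B at 0x12 = cafe4b5ed561fac7
  after D1: wrote 7B at 0x04 = 88cafe4b5ed561
  after D2: wrote 6B at 0x1d = ee88cafe4b5e
  after D3: wrote 5B at 0x0d = 5ed561fac7
  after D4: wrote 7B at 0x00 = d561fac7cafe4b
query mem[0x0e]=0xd5, mem[0x12]=0xca, mem[0x23]=0x7b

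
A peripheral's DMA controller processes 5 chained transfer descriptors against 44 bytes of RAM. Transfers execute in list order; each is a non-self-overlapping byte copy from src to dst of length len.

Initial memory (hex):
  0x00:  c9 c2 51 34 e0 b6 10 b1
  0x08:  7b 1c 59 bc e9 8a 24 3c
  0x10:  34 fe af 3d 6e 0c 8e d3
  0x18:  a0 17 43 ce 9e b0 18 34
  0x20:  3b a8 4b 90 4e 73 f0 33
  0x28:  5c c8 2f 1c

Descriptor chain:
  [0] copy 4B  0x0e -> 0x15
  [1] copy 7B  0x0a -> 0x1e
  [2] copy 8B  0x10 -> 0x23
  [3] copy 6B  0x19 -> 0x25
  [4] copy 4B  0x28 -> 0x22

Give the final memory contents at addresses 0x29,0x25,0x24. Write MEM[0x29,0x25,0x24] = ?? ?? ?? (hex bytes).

MEM[0x29,0x25,0x24] = b0 1c 59

[0] 0x0e->0x15 len=4 : 24 3c 34 fe
[1] 0x0a->0x1e len=7 : 59 bc e9 8a 24 3c 34
[2] 0x10->0x23 len=8 : 34 fe af 3d 6e 24 3c 34
[3] 0x19->0x25 len=6 : 17 43 ce 9e b0 59
[4] 0x28->0x22 len=4 : 9e b0 59 1c
query mem[0x29]=0xb0, mem[0x25]=0x1c, mem[0x24]=0x59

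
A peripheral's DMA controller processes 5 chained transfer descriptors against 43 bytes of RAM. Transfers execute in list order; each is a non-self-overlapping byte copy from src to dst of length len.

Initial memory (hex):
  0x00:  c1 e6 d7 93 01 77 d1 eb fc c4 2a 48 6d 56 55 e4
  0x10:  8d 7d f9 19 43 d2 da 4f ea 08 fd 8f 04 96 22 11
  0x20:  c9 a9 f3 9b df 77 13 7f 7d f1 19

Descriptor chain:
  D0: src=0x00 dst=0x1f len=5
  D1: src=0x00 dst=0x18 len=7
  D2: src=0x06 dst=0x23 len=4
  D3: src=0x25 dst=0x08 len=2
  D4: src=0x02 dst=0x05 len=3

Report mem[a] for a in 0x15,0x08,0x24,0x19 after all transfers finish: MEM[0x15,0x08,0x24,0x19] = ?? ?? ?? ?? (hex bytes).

MEM[0x15,0x08,0x24,0x19] = d2 fc eb e6

#0 dst[0x1f+5] := {0xc1,0xe6,0xd7,0x93,0x01}
#1 dst[0x18+7] := {0xc1,0xe6,0xd7,0x93,0x01,0x77,0xd1}
#2 dst[0x23+4] := {0xd1,0xeb,0xfc,0xc4}
#3 dst[0x08+2] := {0xfc,0xc4}
#4 dst[0x05+3] := {0xd7,0x93,0x01}
query mem[0x15]=0xd2, mem[0x08]=0xfc, mem[0x24]=0xeb, mem[0x19]=0xe6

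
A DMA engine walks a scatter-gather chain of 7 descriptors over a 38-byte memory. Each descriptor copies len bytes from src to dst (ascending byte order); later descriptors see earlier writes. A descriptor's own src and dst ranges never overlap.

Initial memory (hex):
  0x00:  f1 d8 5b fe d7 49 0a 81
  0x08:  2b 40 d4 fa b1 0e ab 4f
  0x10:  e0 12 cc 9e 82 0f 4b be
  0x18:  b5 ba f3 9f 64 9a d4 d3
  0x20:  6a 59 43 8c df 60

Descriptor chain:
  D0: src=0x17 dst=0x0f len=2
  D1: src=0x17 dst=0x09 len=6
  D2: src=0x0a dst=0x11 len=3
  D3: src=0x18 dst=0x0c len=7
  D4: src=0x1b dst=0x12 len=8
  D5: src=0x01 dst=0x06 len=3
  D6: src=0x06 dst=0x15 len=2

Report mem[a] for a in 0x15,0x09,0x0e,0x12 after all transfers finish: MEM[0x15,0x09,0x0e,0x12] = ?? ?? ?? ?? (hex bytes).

D0: mem[0x0f..0x10] <- [be b5]
D1: mem[0x09..0x0e] <- [be b5 ba f3 9f 64]
D2: mem[0x11..0x13] <- [b5 ba f3]
D3: mem[0x0c..0x12] <- [b5 ba f3 9f 64 9a d4]
D4: mem[0x12..0x19] <- [9f 64 9a d4 d3 6a 59 43]
D5: mem[0x06..0x08] <- [d8 5b fe]
D6: mem[0x15..0x16] <- [d8 5b]
query mem[0x15]=0xd8, mem[0x09]=0xbe, mem[0x0e]=0xf3, mem[0x12]=0x9f

MEM[0x15,0x09,0x0e,0x12] = d8 be f3 9f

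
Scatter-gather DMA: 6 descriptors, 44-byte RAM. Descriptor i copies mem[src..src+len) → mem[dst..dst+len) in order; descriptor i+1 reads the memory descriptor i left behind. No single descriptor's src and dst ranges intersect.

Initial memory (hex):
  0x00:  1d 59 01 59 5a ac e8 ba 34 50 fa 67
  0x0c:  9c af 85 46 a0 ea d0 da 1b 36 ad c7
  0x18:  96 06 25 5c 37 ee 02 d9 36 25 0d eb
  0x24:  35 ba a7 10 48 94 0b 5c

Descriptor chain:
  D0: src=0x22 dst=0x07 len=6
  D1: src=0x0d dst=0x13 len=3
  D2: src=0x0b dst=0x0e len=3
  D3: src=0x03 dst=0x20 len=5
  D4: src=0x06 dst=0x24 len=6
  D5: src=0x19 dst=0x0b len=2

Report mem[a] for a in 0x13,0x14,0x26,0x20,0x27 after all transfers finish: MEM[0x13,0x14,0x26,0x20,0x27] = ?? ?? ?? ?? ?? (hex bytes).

[0] 0x22->0x07 len=6 : 0d eb 35 ba a7 10
[1] 0x0d->0x13 len=3 : af 85 46
[2] 0x0b->0x0e len=3 : a7 10 af
[3] 0x03->0x20 len=5 : 59 5a ac e8 0d
[4] 0x06->0x24 len=6 : e8 0d eb 35 ba a7
[5] 0x19->0x0b len=2 : 06 25
query mem[0x13]=0xaf, mem[0x14]=0x85, mem[0x26]=0xeb, mem[0x20]=0x59, mem[0x27]=0x35

MEM[0x13,0x14,0x26,0x20,0x27] = af 85 eb 59 35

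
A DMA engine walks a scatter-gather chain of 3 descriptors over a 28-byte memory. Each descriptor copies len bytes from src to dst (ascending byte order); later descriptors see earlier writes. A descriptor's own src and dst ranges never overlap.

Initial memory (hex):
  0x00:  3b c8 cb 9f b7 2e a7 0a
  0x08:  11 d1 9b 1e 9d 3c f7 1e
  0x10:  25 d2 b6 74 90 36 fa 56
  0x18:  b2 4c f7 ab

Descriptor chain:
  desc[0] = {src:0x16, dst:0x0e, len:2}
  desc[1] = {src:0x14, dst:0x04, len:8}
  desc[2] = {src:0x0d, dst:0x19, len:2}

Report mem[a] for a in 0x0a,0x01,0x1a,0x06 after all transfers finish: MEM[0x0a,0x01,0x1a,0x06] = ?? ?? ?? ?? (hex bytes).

  after D0: wrote 2B at 0x0e = fa56
  after D1: wrote 8B at 0x04 = 9036fa56b24cf7ab
  after D2: wrote 2B at 0x19 = 3cfa
query mem[0x0a]=0xf7, mem[0x01]=0xc8, mem[0x1a]=0xfa, mem[0x06]=0xfa

MEM[0x0a,0x01,0x1a,0x06] = f7 c8 fa fa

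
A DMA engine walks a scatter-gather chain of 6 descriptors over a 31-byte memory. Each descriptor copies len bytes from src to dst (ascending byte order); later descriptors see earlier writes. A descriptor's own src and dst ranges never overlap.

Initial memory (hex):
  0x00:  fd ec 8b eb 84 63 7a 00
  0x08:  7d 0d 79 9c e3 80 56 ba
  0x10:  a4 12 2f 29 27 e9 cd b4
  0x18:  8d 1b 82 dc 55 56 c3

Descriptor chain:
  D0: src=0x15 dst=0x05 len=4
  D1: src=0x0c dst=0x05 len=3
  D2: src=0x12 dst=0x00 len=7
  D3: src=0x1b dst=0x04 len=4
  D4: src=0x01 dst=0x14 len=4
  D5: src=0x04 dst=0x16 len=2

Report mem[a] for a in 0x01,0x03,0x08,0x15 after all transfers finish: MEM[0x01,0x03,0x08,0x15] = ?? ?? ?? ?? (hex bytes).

MEM[0x01,0x03,0x08,0x15] = 29 e9 8d 27

D0: mem[0x05..0x08] <- [e9 cd b4 8d]
D1: mem[0x05..0x07] <- [e3 80 56]
D2: mem[0x00..0x06] <- [2f 29 27 e9 cd b4 8d]
D3: mem[0x04..0x07] <- [dc 55 56 c3]
D4: mem[0x14..0x17] <- [29 27 e9 dc]
D5: mem[0x16..0x17] <- [dc 55]
query mem[0x01]=0x29, mem[0x03]=0xe9, mem[0x08]=0x8d, mem[0x15]=0x27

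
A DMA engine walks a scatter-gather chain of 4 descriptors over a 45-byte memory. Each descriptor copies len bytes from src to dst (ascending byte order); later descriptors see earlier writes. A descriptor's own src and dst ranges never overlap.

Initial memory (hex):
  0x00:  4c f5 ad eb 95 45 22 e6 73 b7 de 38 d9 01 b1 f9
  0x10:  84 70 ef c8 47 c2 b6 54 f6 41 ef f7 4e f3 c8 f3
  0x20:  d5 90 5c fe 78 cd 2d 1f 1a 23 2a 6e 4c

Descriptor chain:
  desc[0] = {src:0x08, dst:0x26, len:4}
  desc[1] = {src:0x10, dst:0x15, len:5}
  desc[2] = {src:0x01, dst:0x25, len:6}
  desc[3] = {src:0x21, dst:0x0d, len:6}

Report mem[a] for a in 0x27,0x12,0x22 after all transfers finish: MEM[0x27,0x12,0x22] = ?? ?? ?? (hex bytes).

D0: mem[0x26..0x29] <- [73 b7 de 38]
D1: mem[0x15..0x19] <- [84 70 ef c8 47]
D2: mem[0x25..0x2a] <- [f5 ad eb 95 45 22]
D3: mem[0x0d..0x12] <- [90 5c fe 78 f5 ad]
query mem[0x27]=0xeb, mem[0x12]=0xad, mem[0x22]=0x5c

MEM[0x27,0x12,0x22] = eb ad 5c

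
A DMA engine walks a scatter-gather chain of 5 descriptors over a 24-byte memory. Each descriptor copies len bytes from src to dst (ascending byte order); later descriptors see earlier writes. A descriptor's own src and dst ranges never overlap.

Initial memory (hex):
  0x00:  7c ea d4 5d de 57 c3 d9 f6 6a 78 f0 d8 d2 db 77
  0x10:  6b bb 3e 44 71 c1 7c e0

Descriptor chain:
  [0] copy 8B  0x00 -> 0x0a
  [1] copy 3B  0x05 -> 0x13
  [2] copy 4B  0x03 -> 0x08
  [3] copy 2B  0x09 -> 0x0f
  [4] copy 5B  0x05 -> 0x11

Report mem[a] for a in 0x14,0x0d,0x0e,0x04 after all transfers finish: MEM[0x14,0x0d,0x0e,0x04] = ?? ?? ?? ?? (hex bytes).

MEM[0x14,0x0d,0x0e,0x04] = 5d 5d de de

D0: mem[0x0a..0x11] <- [7c ea d4 5d de 57 c3 d9]
D1: mem[0x13..0x15] <- [57 c3 d9]
D2: mem[0x08..0x0b] <- [5d de 57 c3]
D3: mem[0x0f..0x10] <- [de 57]
D4: mem[0x11..0x15] <- [57 c3 d9 5d de]
query mem[0x14]=0x5d, mem[0x0d]=0x5d, mem[0x0e]=0xde, mem[0x04]=0xde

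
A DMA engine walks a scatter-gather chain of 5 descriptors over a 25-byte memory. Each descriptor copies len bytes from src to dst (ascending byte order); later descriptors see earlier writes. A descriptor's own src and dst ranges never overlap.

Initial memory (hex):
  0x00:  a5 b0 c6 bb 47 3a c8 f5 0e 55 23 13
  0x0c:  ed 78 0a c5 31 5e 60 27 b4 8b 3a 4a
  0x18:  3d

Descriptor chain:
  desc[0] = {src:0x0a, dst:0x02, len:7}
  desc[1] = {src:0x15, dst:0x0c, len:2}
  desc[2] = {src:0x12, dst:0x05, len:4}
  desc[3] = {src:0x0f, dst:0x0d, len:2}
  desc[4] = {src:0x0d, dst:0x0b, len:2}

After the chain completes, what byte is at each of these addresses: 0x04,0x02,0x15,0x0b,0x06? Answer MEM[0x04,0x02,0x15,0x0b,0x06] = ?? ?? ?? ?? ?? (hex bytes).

#0 dst[0x02+7] := {0x23,0x13,0xed,0x78,0x0a,0xc5,0x31}
#1 dst[0x0c+2] := {0x8b,0x3a}
#2 dst[0x05+4] := {0x60,0x27,0xb4,0x8b}
#3 dst[0x0d+2] := {0xc5,0x31}
#4 dst[0x0b+2] := {0xc5,0x31}
query mem[0x04]=0xed, mem[0x02]=0x23, mem[0x15]=0x8b, mem[0x0b]=0xc5, mem[0x06]=0x27

MEM[0x04,0x02,0x15,0x0b,0x06] = ed 23 8b c5 27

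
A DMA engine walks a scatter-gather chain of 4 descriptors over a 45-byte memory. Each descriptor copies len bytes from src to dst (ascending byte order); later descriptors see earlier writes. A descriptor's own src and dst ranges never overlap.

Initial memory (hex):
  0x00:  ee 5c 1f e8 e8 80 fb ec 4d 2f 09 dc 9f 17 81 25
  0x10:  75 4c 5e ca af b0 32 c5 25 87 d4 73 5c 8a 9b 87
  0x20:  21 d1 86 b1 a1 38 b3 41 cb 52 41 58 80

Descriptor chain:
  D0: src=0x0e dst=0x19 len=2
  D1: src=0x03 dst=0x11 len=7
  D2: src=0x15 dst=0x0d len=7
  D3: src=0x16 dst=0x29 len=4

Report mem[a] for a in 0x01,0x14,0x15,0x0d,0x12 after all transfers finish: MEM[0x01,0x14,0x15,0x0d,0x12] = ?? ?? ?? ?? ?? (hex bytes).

D0: mem[0x19..0x1a] <- [81 25]
D1: mem[0x11..0x17] <- [e8 e8 80 fb ec 4d 2f]
D2: mem[0x0d..0x13] <- [ec 4d 2f 25 81 25 73]
D3: mem[0x29..0x2c] <- [4d 2f 25 81]
query mem[0x01]=0x5c, mem[0x14]=0xfb, mem[0x15]=0xec, mem[0x0d]=0xec, mem[0x12]=0x25

MEM[0x01,0x14,0x15,0x0d,0x12] = 5c fb ec ec 25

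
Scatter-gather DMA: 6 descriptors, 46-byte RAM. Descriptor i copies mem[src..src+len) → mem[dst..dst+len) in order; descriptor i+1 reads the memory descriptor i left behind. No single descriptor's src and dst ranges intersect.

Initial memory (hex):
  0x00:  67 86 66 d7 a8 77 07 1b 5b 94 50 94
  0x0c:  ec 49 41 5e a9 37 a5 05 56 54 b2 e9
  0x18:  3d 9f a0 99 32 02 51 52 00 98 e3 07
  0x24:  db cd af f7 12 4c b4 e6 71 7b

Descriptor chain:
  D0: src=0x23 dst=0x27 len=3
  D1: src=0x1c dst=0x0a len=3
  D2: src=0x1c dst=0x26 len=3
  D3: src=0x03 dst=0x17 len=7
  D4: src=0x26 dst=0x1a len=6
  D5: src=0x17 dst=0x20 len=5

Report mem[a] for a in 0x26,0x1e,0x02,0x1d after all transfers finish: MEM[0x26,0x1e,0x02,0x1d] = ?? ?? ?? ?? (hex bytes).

[0] 0x23->0x27 len=3 : 07 db cd
[1] 0x1c->0x0a len=3 : 32 02 51
[2] 0x1c->0x26 len=3 : 32 02 51
[3] 0x03->0x17 len=7 : d7 a8 77 07 1b 5b 94
[4] 0x26->0x1a len=6 : 32 02 51 cd b4 e6
[5] 0x17->0x20 len=5 : d7 a8 77 32 02
query mem[0x26]=0x32, mem[0x1e]=0xb4, mem[0x02]=0x66, mem[0x1d]=0xcd

MEM[0x26,0x1e,0x02,0x1d] = 32 b4 66 cd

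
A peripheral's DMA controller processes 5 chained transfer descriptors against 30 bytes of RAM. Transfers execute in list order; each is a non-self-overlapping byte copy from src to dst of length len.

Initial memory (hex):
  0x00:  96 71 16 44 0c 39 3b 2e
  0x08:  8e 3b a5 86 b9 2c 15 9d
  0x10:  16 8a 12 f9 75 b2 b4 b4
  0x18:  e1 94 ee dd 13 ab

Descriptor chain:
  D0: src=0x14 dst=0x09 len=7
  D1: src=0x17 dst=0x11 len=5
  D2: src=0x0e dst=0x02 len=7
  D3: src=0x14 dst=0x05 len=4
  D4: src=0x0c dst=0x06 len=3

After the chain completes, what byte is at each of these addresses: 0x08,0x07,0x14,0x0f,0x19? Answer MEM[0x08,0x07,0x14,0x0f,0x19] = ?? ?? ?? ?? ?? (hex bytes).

[0] 0x14->0x09 len=7 : 75 b2 b4 b4 e1 94 ee
[1] 0x17->0x11 len=5 : b4 e1 94 ee dd
[2] 0x0e->0x02 len=7 : 94 ee 16 b4 e1 94 ee
[3] 0x14->0x05 len=4 : ee dd b4 b4
[4] 0x0c->0x06 len=3 : b4 e1 94
query mem[0x08]=0x94, mem[0x07]=0xe1, mem[0x14]=0xee, mem[0x0f]=0xee, mem[0x19]=0x94

MEM[0x08,0x07,0x14,0x0f,0x19] = 94 e1 ee ee 94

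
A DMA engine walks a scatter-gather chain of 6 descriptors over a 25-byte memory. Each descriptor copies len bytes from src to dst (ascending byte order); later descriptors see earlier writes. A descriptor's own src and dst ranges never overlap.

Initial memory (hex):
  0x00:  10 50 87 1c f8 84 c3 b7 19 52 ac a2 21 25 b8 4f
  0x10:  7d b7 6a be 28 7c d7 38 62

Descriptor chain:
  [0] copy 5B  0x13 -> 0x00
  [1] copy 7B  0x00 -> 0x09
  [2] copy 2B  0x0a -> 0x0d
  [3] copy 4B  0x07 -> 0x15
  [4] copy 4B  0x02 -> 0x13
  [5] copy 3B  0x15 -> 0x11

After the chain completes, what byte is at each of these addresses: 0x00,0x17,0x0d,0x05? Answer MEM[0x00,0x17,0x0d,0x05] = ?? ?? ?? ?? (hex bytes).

[0] 0x13->0x00 len=5 : be 28 7c d7 38
[1] 0x00->0x09 len=7 : be 28 7c d7 38 84 c3
[2] 0x0a->0x0d len=2 : 28 7c
[3] 0x07->0x15 len=4 : b7 19 be 28
[4] 0x02->0x13 len=4 : 7c d7 38 84
[5] 0x15->0x11 len=3 : 38 84 be
query mem[0x00]=0xbe, mem[0x17]=0xbe, mem[0x0d]=0x28, mem[0x05]=0x84

MEM[0x00,0x17,0x0d,0x05] = be be 28 84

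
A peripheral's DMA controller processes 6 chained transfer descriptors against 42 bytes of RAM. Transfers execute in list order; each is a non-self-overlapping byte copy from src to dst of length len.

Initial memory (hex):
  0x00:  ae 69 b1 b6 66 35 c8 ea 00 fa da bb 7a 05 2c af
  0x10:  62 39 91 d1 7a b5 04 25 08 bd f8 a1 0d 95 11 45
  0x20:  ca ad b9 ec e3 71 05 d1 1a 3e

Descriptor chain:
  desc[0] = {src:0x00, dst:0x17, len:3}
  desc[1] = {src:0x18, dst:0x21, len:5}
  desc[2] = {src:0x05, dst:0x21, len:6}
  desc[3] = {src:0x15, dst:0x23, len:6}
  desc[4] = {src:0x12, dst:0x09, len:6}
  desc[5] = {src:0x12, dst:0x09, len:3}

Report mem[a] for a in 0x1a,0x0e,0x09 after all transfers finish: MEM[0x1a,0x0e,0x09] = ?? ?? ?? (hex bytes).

[0] 0x00->0x17 len=3 : ae 69 b1
[1] 0x18->0x21 len=5 : 69 b1 f8 a1 0d
[2] 0x05->0x21 len=6 : 35 c8 ea 00 fa da
[3] 0x15->0x23 len=6 : b5 04 ae 69 b1 f8
[4] 0x12->0x09 len=6 : 91 d1 7a b5 04 ae
[5] 0x12->0x09 len=3 : 91 d1 7a
query mem[0x1a]=0xf8, mem[0x0e]=0xae, mem[0x09]=0x91

MEM[0x1a,0x0e,0x09] = f8 ae 91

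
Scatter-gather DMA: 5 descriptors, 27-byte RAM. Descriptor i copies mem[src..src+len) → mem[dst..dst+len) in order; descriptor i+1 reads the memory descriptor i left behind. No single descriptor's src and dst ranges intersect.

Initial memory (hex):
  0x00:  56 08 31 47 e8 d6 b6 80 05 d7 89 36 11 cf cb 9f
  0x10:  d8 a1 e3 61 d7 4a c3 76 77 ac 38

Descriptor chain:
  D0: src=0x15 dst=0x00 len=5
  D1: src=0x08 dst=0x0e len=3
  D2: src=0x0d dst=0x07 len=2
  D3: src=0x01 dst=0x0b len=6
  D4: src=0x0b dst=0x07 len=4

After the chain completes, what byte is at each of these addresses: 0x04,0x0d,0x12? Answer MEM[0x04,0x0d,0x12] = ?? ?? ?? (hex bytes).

  after D0: wrote 5B at 0x00 = 4ac37677ac
  after D1: wrote 3B at 0x0e = 05d789
  after D2: wrote 2B at 0x07 = cf05
  after D3: wrote 6B at 0x0b = c37677acd6b6
  after D4: wrote 4B at 0x07 = c37677ac
query mem[0x04]=0xac, mem[0x0d]=0x77, mem[0x12]=0xe3

MEM[0x04,0x0d,0x12] = ac 77 e3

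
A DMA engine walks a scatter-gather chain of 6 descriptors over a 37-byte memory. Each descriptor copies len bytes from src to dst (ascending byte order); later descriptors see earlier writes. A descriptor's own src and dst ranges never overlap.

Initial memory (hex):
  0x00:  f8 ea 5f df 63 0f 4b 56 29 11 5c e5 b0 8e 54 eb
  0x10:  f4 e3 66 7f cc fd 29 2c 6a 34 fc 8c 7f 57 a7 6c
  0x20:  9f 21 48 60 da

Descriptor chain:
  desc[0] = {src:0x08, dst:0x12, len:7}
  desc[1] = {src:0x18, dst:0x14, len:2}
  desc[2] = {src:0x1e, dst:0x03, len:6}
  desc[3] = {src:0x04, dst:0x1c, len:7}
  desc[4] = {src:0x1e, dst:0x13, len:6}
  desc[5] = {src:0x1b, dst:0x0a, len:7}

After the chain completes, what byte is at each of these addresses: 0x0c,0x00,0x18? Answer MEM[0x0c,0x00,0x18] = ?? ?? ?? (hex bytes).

MEM[0x0c,0x00,0x18] = 9f f8 60

#0 dst[0x12+7] := {0x29,0x11,0x5c,0xe5,0xb0,0x8e,0x54}
#1 dst[0x14+2] := {0x54,0x34}
#2 dst[0x03+6] := {0xa7,0x6c,0x9f,0x21,0x48,0x60}
#3 dst[0x1c+7] := {0x6c,0x9f,0x21,0x48,0x60,0x11,0x5c}
#4 dst[0x13+6] := {0x21,0x48,0x60,0x11,0x5c,0x60}
#5 dst[0x0a+7] := {0x8c,0x6c,0x9f,0x21,0x48,0x60,0x11}
query mem[0x0c]=0x9f, mem[0x00]=0xf8, mem[0x18]=0x60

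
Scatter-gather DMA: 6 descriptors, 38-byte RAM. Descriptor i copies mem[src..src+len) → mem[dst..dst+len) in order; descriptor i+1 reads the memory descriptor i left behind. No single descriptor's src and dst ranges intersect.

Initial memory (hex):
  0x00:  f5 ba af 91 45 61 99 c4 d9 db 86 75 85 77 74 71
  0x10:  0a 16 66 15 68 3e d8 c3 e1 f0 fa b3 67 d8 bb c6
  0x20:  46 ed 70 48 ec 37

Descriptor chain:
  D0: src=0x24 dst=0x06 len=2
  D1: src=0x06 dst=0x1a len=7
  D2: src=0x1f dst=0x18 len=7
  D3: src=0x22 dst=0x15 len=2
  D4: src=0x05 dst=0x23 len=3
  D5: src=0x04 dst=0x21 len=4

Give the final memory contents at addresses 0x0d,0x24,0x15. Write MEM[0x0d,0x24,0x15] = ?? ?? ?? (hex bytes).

#0 dst[0x06+2] := {0xec,0x37}
#1 dst[0x1a+7] := {0xec,0x37,0xd9,0xdb,0x86,0x75,0x85}
#2 dst[0x18+7] := {0x75,0x85,0xed,0x70,0x48,0xec,0x37}
#3 dst[0x15+2] := {0x70,0x48}
#4 dst[0x23+3] := {0x61,0xec,0x37}
#5 dst[0x21+4] := {0x45,0x61,0xec,0x37}
query mem[0x0d]=0x77, mem[0x24]=0x37, mem[0x15]=0x70

MEM[0x0d,0x24,0x15] = 77 37 70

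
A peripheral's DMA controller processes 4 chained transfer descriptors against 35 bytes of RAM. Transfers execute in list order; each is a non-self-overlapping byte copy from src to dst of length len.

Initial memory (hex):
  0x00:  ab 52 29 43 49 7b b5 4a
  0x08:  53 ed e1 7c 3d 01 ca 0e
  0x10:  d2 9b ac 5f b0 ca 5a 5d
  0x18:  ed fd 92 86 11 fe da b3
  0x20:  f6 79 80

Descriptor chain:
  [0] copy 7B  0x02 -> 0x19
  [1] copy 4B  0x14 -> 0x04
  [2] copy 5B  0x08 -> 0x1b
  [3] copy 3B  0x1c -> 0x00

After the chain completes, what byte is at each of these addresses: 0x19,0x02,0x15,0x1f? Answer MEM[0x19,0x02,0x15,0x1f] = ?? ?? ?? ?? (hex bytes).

  after D0: wrote 7B at 0x19 = 2943497bb54a53
  after D1: wrote 4B at 0x04 = b0ca5a5d
  after D2: wrote 5B at 0x1b = 53ede17c3d
  after D3: wrote 3B at 0x00 = ede17c
query mem[0x19]=0x29, mem[0x02]=0x7c, mem[0x15]=0xca, mem[0x1f]=0x3d

MEM[0x19,0x02,0x15,0x1f] = 29 7c ca 3d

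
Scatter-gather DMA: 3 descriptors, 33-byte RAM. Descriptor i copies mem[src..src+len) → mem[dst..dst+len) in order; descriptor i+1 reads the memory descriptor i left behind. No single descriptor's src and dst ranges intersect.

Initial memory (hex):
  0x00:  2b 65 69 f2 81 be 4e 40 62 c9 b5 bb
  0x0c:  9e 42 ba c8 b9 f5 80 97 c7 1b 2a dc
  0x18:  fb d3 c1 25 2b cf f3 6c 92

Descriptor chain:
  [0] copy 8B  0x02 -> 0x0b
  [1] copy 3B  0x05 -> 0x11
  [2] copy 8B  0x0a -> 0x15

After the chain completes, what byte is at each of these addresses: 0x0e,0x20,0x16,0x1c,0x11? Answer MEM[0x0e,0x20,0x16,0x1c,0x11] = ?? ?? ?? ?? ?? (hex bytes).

D0: mem[0x0b..0x12] <- [69 f2 81 be 4e 40 62 c9]
D1: mem[0x11..0x13] <- [be 4e 40]
D2: mem[0x15..0x1c] <- [b5 69 f2 81 be 4e 40 be]
query mem[0x0e]=0xbe, mem[0x20]=0x92, mem[0x16]=0x69, mem[0x1c]=0xbe, mem[0x11]=0xbe

MEM[0x0e,0x20,0x16,0x1c,0x11] = be 92 69 be be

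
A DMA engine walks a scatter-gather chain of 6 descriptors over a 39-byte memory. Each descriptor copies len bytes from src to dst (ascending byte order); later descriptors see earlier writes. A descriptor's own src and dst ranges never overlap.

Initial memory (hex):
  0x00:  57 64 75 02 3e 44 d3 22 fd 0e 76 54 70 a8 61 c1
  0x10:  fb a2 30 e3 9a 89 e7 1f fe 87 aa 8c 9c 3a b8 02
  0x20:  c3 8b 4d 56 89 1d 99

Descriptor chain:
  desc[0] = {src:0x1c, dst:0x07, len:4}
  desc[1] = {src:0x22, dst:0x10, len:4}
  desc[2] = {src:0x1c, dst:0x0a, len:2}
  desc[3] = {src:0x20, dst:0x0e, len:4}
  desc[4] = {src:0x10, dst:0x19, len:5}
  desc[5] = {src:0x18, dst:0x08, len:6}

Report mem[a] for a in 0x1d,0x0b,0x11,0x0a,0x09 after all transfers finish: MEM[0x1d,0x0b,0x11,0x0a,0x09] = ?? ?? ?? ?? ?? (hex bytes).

[0] 0x1c->0x07 len=4 : 9c 3a b8 02
[1] 0x22->0x10 len=4 : 4d 56 89 1d
[2] 0x1c->0x0a len=2 : 9c 3a
[3] 0x20->0x0e len=4 : c3 8b 4d 56
[4] 0x10->0x19 len=5 : 4d 56 89 1d 9a
[5] 0x18->0x08 len=6 : fe 4d 56 89 1d 9a
query mem[0x1d]=0x9a, mem[0x0b]=0x89, mem[0x11]=0x56, mem[0x0a]=0x56, mem[0x09]=0x4d

MEM[0x1d,0x0b,0x11,0x0a,0x09] = 9a 89 56 56 4d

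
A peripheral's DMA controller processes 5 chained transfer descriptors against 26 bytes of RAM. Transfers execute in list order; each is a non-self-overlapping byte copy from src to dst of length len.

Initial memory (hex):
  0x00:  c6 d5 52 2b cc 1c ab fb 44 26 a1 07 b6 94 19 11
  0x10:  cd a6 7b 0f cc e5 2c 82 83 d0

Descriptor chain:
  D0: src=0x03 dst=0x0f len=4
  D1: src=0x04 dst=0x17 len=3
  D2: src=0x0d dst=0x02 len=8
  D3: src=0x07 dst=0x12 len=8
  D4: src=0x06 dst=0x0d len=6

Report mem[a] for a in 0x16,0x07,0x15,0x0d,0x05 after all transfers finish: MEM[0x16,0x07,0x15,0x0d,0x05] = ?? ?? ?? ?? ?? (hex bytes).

MEM[0x16,0x07,0x15,0x0d,0x05] = 07 ab a1 1c cc

  after D0: wrote 4B at 0x0f = 2bcc1cab
  after D1: wrote 3B at 0x17 = cc1cab
  after D2: wrote 8B at 0x02 = 94192bcc1cab0fcc
  after D3: wrote 8B at 0x12 = ab0fcca107b69419
  after D4: wrote 6B at 0x0d = 1cab0fcca107
query mem[0x16]=0x07, mem[0x07]=0xab, mem[0x15]=0xa1, mem[0x0d]=0x1c, mem[0x05]=0xcc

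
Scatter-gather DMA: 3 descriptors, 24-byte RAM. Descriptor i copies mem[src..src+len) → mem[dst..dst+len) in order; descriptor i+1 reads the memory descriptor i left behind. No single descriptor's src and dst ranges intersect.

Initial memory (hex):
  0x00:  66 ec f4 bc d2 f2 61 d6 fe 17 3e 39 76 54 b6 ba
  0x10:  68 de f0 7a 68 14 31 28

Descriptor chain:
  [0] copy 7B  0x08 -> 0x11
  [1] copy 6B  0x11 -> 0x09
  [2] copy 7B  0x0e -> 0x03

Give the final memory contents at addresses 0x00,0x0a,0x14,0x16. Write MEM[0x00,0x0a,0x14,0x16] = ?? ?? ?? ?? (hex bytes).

  after D0: wrote 7B at 0x11 = fe173e397654b6
  after D1: wrote 6B at 0x09 = fe173e397654
  after D2: wrote 7B at 0x03 = 54ba68fe173e39
query mem[0x00]=0x66, mem[0x0a]=0x17, mem[0x14]=0x39, mem[0x16]=0x54

MEM[0x00,0x0a,0x14,0x16] = 66 17 39 54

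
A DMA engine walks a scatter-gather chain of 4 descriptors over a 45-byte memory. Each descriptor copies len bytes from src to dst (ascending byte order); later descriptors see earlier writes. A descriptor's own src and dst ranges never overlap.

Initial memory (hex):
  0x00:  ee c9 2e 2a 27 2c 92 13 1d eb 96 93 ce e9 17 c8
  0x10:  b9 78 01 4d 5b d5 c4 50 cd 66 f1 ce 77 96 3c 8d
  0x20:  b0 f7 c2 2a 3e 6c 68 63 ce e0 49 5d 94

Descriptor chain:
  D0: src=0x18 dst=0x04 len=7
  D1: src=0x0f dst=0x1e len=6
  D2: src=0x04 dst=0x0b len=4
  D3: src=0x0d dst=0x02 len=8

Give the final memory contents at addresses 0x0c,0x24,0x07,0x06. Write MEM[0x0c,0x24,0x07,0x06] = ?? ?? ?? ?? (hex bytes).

MEM[0x0c,0x24,0x07,0x06] = 66 3e 01 78

#0 dst[0x04+7] := {0xcd,0x66,0xf1,0xce,0x77,0x96,0x3c}
#1 dst[0x1e+6] := {0xc8,0xb9,0x78,0x01,0x4d,0x5b}
#2 dst[0x0b+4] := {0xcd,0x66,0xf1,0xce}
#3 dst[0x02+8] := {0xf1,0xce,0xc8,0xb9,0x78,0x01,0x4d,0x5b}
query mem[0x0c]=0x66, mem[0x24]=0x3e, mem[0x07]=0x01, mem[0x06]=0x78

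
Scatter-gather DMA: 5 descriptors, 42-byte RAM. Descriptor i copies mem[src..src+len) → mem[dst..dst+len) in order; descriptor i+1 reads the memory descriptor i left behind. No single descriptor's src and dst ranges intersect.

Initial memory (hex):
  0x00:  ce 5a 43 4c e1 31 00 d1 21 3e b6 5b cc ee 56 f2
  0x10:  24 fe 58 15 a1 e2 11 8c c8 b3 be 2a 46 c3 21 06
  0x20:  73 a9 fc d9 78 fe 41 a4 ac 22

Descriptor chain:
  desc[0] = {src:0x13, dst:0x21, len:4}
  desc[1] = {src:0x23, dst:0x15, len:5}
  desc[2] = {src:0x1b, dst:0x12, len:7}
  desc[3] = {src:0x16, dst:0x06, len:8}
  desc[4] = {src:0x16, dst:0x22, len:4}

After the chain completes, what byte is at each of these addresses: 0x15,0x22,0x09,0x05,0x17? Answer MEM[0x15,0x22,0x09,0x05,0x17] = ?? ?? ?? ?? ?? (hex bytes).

  after D0: wrote 4B at 0x21 = 15a1e211
  after D1: wrote 5B at 0x15 = e211fe41a4
  after D2: wrote 7B at 0x12 = 2a46c321067315
  after D3: wrote 8B at 0x06 = 067315a4be2a46c3
  after D4: wrote 4B at 0x22 = 067315a4
query mem[0x15]=0x21, mem[0x22]=0x06, mem[0x09]=0xa4, mem[0x05]=0x31, mem[0x17]=0x73

MEM[0x15,0x22,0x09,0x05,0x17] = 21 06 a4 31 73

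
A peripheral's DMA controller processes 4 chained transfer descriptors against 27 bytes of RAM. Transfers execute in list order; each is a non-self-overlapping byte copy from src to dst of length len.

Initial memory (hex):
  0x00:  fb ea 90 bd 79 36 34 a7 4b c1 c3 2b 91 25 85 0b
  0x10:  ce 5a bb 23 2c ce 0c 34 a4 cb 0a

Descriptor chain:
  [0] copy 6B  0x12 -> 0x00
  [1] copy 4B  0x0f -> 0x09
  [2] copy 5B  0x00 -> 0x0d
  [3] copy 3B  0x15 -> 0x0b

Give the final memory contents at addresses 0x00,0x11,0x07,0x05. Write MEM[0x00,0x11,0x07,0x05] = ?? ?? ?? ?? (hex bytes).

#0 dst[0x00+6] := {0xbb,0x23,0x2c,0xce,0x0c,0x34}
#1 dst[0x09+4] := {0x0b,0xce,0x5a,0xbb}
#2 dst[0x0d+5] := {0xbb,0x23,0x2c,0xce,0x0c}
#3 dst[0x0b+3] := {0xce,0x0c,0x34}
query mem[0x00]=0xbb, mem[0x11]=0x0c, mem[0x07]=0xa7, mem[0x05]=0x34

MEM[0x00,0x11,0x07,0x05] = bb 0c a7 34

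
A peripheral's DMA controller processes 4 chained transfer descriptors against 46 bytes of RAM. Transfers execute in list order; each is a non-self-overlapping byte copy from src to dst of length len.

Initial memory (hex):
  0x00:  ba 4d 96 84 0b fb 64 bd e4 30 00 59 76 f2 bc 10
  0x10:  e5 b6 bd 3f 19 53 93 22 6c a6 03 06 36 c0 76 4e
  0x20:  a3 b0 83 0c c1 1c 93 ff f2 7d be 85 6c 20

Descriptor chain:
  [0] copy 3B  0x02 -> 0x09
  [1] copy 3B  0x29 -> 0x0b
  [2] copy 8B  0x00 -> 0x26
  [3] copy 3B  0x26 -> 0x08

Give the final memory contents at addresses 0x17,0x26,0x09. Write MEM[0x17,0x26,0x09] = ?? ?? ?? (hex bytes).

MEM[0x17,0x26,0x09] = 22 ba 4d

[0] 0x02->0x09 len=3 : 96 84 0b
[1] 0x29->0x0b len=3 : 7d be 85
[2] 0x00->0x26 len=8 : ba 4d 96 84 0b fb 64 bd
[3] 0x26->0x08 len=3 : ba 4d 96
query mem[0x17]=0x22, mem[0x26]=0xba, mem[0x09]=0x4d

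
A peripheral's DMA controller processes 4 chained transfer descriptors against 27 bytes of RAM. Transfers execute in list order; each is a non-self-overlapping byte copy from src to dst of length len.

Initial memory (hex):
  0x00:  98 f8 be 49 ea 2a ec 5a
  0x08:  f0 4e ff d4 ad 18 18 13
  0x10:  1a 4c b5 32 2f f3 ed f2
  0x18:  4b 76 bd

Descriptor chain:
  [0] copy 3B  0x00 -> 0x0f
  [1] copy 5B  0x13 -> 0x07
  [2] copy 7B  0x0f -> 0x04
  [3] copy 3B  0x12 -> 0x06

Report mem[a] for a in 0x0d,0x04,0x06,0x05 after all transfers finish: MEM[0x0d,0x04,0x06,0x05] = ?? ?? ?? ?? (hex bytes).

[0] 0x00->0x0f len=3 : 98 f8 be
[1] 0x13->0x07 len=5 : 32 2f f3 ed f2
[2] 0x0f->0x04 len=7 : 98 f8 be b5 32 2f f3
[3] 0x12->0x06 len=3 : b5 32 2f
query mem[0x0d]=0x18, mem[0x04]=0x98, mem[0x06]=0xb5, mem[0x05]=0xf8

MEM[0x0d,0x04,0x06,0x05] = 18 98 b5 f8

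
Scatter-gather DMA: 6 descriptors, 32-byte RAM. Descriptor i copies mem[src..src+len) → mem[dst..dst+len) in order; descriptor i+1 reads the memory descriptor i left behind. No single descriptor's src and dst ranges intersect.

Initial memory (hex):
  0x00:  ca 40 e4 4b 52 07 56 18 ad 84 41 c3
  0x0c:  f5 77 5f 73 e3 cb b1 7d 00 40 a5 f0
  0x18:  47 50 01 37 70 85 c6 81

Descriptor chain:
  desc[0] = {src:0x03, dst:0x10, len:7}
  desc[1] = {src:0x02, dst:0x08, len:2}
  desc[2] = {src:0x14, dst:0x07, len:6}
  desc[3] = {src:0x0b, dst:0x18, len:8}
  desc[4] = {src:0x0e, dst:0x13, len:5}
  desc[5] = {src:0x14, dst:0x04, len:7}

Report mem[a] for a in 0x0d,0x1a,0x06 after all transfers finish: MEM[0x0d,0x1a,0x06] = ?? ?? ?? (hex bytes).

#0 dst[0x10+7] := {0x4b,0x52,0x07,0x56,0x18,0xad,0x84}
#1 dst[0x08+2] := {0xe4,0x4b}
#2 dst[0x07+6] := {0x18,0xad,0x84,0xf0,0x47,0x50}
#3 dst[0x18+8] := {0x47,0x50,0x77,0x5f,0x73,0x4b,0x52,0x07}
#4 dst[0x13+5] := {0x5f,0x73,0x4b,0x52,0x07}
#5 dst[0x04+7] := {0x73,0x4b,0x52,0x07,0x47,0x50,0x77}
query mem[0x0d]=0x77, mem[0x1a]=0x77, mem[0x06]=0x52

MEM[0x0d,0x1a,0x06] = 77 77 52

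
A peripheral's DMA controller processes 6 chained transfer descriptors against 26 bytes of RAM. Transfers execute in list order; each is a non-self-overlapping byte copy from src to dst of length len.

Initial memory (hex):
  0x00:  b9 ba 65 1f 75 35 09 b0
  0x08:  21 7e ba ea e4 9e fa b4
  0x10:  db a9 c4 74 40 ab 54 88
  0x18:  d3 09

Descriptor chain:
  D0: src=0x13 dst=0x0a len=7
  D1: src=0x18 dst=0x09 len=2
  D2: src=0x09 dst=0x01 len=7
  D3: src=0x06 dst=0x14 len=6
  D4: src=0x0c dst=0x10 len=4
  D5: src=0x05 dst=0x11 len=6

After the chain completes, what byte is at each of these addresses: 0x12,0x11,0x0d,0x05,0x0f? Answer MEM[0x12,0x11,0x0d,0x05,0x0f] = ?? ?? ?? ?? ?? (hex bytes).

MEM[0x12,0x11,0x0d,0x05,0x0f] = 88 54 54 54 d3

#0 dst[0x0a+7] := {0x74,0x40,0xab,0x54,0x88,0xd3,0x09}
#1 dst[0x09+2] := {0xd3,0x09}
#2 dst[0x01+7] := {0xd3,0x09,0x40,0xab,0x54,0x88,0xd3}
#3 dst[0x14+6] := {0x88,0xd3,0x21,0xd3,0x09,0x40}
#4 dst[0x10+4] := {0xab,0x54,0x88,0xd3}
#5 dst[0x11+6] := {0x54,0x88,0xd3,0x21,0xd3,0x09}
query mem[0x12]=0x88, mem[0x11]=0x54, mem[0x0d]=0x54, mem[0x05]=0x54, mem[0x0f]=0xd3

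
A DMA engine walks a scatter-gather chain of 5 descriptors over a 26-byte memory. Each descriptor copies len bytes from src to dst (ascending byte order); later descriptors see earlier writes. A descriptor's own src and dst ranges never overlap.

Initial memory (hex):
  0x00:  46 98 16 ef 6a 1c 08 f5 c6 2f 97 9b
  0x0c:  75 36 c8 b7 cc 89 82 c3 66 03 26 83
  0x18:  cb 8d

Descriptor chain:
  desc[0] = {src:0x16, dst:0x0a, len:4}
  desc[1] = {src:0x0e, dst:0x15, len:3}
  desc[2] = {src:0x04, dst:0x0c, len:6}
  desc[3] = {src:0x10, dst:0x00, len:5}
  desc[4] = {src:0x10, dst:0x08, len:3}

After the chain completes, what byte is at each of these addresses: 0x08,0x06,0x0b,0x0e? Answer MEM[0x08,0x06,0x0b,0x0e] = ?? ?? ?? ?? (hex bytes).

[0] 0x16->0x0a len=4 : 26 83 cb 8d
[1] 0x0e->0x15 len=3 : c8 b7 cc
[2] 0x04->0x0c len=6 : 6a 1c 08 f5 c6 2f
[3] 0x10->0x00 len=5 : c6 2f 82 c3 66
[4] 0x10->0x08 len=3 : c6 2f 82
query mem[0x08]=0xc6, mem[0x06]=0x08, mem[0x0b]=0x83, mem[0x0e]=0x08

MEM[0x08,0x06,0x0b,0x0e] = c6 08 83 08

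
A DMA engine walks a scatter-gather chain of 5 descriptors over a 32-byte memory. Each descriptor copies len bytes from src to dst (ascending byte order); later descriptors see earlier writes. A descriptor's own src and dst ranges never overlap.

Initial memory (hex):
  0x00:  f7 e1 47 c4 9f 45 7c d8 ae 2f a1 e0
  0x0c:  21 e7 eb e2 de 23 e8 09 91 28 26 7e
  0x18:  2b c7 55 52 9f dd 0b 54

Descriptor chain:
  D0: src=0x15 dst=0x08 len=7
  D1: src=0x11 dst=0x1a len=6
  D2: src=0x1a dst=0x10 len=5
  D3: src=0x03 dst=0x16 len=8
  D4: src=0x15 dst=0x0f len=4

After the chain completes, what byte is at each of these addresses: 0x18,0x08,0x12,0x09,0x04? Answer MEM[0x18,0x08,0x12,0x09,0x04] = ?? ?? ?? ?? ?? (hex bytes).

  after D0: wrote 7B at 0x08 = 28267e2bc75552
  after D1: wrote 6B at 0x1a = 23e809912826
  after D2: wrote 5B at 0x10 = 23e8099128
  after D3: wrote 8B at 0x16 = c49f457cd828267e
  after D4: wrote 4B at 0x0f = 28c49f45
query mem[0x18]=0x45, mem[0x08]=0x28, mem[0x12]=0x45, mem[0x09]=0x26, mem[0x04]=0x9f

MEM[0x18,0x08,0x12,0x09,0x04] = 45 28 45 26 9f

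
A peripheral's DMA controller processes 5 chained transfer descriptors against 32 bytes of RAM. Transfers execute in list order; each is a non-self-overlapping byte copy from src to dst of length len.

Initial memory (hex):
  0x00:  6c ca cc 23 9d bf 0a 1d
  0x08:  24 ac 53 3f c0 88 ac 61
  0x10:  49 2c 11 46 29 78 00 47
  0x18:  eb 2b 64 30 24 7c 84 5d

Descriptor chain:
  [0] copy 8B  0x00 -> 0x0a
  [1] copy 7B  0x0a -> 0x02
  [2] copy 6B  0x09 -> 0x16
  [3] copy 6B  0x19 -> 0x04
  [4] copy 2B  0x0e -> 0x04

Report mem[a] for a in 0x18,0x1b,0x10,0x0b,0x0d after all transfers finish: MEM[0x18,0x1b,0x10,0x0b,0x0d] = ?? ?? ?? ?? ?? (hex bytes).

MEM[0x18,0x1b,0x10,0x0b,0x0d] = ca 9d 0a ca 23

  after D0: wrote 8B at 0x0a = 6ccacc239dbf0a1d
  after D1: wrote 7B at 0x02 = 6ccacc239dbf0a
  after D2: wrote 6B at 0x16 = ac6ccacc239d
  after D3: wrote 6B at 0x04 = cc239d247c84
  after D4: wrote 2B at 0x04 = 9dbf
query mem[0x18]=0xca, mem[0x1b]=0x9d, mem[0x10]=0x0a, mem[0x0b]=0xca, mem[0x0d]=0x23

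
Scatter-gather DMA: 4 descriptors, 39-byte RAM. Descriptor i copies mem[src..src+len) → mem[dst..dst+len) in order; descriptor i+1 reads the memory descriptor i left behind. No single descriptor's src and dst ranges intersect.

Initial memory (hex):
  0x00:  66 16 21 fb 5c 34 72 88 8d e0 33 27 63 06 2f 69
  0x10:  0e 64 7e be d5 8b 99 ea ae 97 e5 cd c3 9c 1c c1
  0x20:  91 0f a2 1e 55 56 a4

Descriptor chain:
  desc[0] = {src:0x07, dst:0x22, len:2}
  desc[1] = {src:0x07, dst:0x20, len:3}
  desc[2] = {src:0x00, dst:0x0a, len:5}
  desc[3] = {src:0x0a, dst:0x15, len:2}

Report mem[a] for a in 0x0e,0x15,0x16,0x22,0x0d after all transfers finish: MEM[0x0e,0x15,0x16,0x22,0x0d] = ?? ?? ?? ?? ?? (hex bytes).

#0 dst[0x22+2] := {0x88,0x8d}
#1 dst[0x20+3] := {0x88,0x8d,0xe0}
#2 dst[0x0a+5] := {0x66,0x16,0x21,0xfb,0x5c}
#3 dst[0x15+2] := {0x66,0x16}
query mem[0x0e]=0x5c, mem[0x15]=0x66, mem[0x16]=0x16, mem[0x22]=0xe0, mem[0x0d]=0xfb

MEM[0x0e,0x15,0x16,0x22,0x0d] = 5c 66 16 e0 fb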